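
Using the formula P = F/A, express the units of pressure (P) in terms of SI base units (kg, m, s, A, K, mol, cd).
Units of each symbol in P = F/A:
  F (force): kg·m/s²
  A (area): m²  → in the denominator, contributes 1/m²

Multiplying the contributions: [kg·m/s²] · [1/m²]
Adding exponents of each base unit: kg: 1, m: -1, s: -2
SI base units of pressure: kg/(m·s²)

Answer: kg/(m·s²)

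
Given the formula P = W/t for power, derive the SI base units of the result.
Units of each symbol in P = W/t:
  W (work): kg·m²/s²
  t (time): s  → in the denominator, contributes 1/s

Multiplying the contributions: [kg·m²/s²] · [1/s]
Adding exponents of each base unit: kg: 1, m: 2, s: -3
SI base units of power: kg·m²/s³

Answer: kg·m²/s³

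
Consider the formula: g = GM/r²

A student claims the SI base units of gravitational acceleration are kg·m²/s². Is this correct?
Units of each symbol in g = GM/r²:
  G (gravitational constant): m³/(kg·s²)
  M (mass): kg
  r (distance): m  → to the power 2 in the denominator, contributes 1/m²

Multiplying the contributions: [m³/(kg·s²)] · [kg] · [1/m²]
Adding exponents of each base unit: m: 1, s: -2
SI base units of gravitational acceleration: m/s²

The claimed units kg·m²/s² (exponents kg: 1, m: 2, s: -2) do not match the derived units m/s² (exponents m: 1, s: -2), so the claim is incorrect.

Answer: No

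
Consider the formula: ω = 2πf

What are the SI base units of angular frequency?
Units of each symbol in ω = 2πf:
  f (frequency): 1/s
  The factor 2π is dimensionless.

Multiplying the contributions: [1/s]
Adding exponents of each base unit: s: -1
SI base units of angular frequency: 1/s

Answer: 1/s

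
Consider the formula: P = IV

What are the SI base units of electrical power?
Units of each symbol in P = IV:
  I (current): A
  V (voltage, in volts): kg·m²/(s³·A)

Multiplying the contributions: [A] · [kg·m²/(s³·A)]
Adding exponents of each base unit: kg: 1, m: 2, s: -3
SI base units of electrical power: kg·m²/s³

Answer: kg·m²/s³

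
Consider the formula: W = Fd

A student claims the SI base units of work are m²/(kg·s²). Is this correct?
Units of each symbol in W = Fd:
  F (force): kg·m/s²
  d (displacement): m

Multiplying the contributions: [kg·m/s²] · [m]
Adding exponents of each base unit: kg: 1, m: 2, s: -2
SI base units of work: kg·m²/s²

The claimed units m²/(kg·s²) (exponents kg: -1, m: 2, s: -2) do not match the derived units kg·m²/s² (exponents kg: 1, m: 2, s: -2), so the claim is incorrect.

Answer: No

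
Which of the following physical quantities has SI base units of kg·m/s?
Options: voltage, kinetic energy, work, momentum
Checking the SI base units of each option:
  voltage (V = IR): kg·m²/(s³·A)  ✗
  kinetic energy (E = ½mv²): kg·m²/s²  ✗
  work (W = Fd): kg·m²/s²  ✗
  momentum (p = mv): kg·m/s  ✓ matches

Only momentum has units kg·m/s.

Answer: momentum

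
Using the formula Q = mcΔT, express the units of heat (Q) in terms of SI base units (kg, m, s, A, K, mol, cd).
Units of each symbol in Q = mcΔT:
  m (mass): kg
  c (specific heat capacity, in J/(kg·K)): m²/(s²·K)
  ΔT (temperature change): K

Multiplying the contributions: [kg] · [m²/(s²·K)] · [K]
Adding exponents of each base unit: kg: 1, m: 2, s: -2
SI base units of heat: kg·m²/s²

Answer: kg·m²/s²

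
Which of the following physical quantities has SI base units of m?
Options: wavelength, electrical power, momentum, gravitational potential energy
Checking the SI base units of each option:
  wavelength (λ = v/f): m  ✓ matches
  electrical power (P = IV): kg·m²/s³  ✗
  momentum (p = mv): kg·m/s  ✗
  gravitational potential energy (U = -GMm/r): kg·m²/s²  ✗

Only wavelength has units m.

Answer: wavelength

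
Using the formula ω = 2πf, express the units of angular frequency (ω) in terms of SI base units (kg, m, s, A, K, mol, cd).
Units of each symbol in ω = 2πf:
  f (frequency): 1/s
  The factor 2π is dimensionless.

Multiplying the contributions: [1/s]
Adding exponents of each base unit: s: -1
SI base units of angular frequency: 1/s

Answer: 1/s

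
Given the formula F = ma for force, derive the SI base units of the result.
Units of each symbol in F = ma:
  m (mass): kg
  a (acceleration): m/s²

Multiplying the contributions: [kg] · [m/s²]
Adding exponents of each base unit: kg: 1, m: 1, s: -2
SI base units of force: kg·m/s²

Answer: kg·m/s²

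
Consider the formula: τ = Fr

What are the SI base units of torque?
Units of each symbol in τ = Fr:
  F (force): kg·m/s²
  r (lever arm): m

Multiplying the contributions: [kg·m/s²] · [m]
Adding exponents of each base unit: kg: 1, m: 2, s: -2
SI base units of torque: kg·m²/s²

Answer: kg·m²/s²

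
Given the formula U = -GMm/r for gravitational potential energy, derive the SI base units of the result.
Units of each symbol in U = -GMm/r:
  G (gravitational constant): m³/(kg·s²)
  M (mass): kg
  m (mass): kg
  r (distance): m  → in the denominator, contributes 1/m
  The minus sign does not affect the units.

Multiplying the contributions: [m³/(kg·s²)] · [kg] · [kg] · [1/m]
Adding exponents of each base unit: kg: 1, m: 2, s: -2
SI base units of gravitational potential energy: kg·m²/s²

Answer: kg·m²/s²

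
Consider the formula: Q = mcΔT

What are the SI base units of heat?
Units of each symbol in Q = mcΔT:
  m (mass): kg
  c (specific heat capacity, in J/(kg·K)): m²/(s²·K)
  ΔT (temperature change): K

Multiplying the contributions: [kg] · [m²/(s²·K)] · [K]
Adding exponents of each base unit: kg: 1, m: 2, s: -2
SI base units of heat: kg·m²/s²

Answer: kg·m²/s²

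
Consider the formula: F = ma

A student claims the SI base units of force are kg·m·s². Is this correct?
Units of each symbol in F = ma:
  m (mass): kg
  a (acceleration): m/s²

Multiplying the contributions: [kg] · [m/s²]
Adding exponents of each base unit: kg: 1, m: 1, s: -2
SI base units of force: kg·m/s²

The claimed units kg·m·s² (exponents kg: 1, m: 1, s: 2) do not match the derived units kg·m/s² (exponents kg: 1, m: 1, s: -2), so the claim is incorrect.

Answer: No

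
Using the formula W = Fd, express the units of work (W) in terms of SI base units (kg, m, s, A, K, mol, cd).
Units of each symbol in W = Fd:
  F (force): kg·m/s²
  d (displacement): m

Multiplying the contributions: [kg·m/s²] · [m]
Adding exponents of each base unit: kg: 1, m: 2, s: -2
SI base units of work: kg·m²/s²

Answer: kg·m²/s²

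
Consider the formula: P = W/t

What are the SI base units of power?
Units of each symbol in P = W/t:
  W (work): kg·m²/s²
  t (time): s  → in the denominator, contributes 1/s

Multiplying the contributions: [kg·m²/s²] · [1/s]
Adding exponents of each base unit: kg: 1, m: 2, s: -3
SI base units of power: kg·m²/s³

Answer: kg·m²/s³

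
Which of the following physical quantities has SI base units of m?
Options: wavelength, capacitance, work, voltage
Checking the SI base units of each option:
  wavelength (λ = v/f): m  ✓ matches
  capacitance (C = Q/V): s⁴·A²/(kg·m²)  ✗
  work (W = Fd): kg·m²/s²  ✗
  voltage (V = IR): kg·m²/(s³·A)  ✗

Only wavelength has units m.

Answer: wavelength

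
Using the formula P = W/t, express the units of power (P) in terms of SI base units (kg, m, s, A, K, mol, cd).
Units of each symbol in P = W/t:
  W (work): kg·m²/s²
  t (time): s  → in the denominator, contributes 1/s

Multiplying the contributions: [kg·m²/s²] · [1/s]
Adding exponents of each base unit: kg: 1, m: 2, s: -3
SI base units of power: kg·m²/s³

Answer: kg·m²/s³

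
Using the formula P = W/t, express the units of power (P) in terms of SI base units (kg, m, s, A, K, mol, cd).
Units of each symbol in P = W/t:
  W (work): kg·m²/s²
  t (time): s  → in the denominator, contributes 1/s

Multiplying the contributions: [kg·m²/s²] · [1/s]
Adding exponents of each base unit: kg: 1, m: 2, s: -3
SI base units of power: kg·m²/s³

Answer: kg·m²/s³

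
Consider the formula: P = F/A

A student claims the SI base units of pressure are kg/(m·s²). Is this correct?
Units of each symbol in P = F/A:
  F (force): kg·m/s²
  A (area): m²  → in the denominator, contributes 1/m²

Multiplying the contributions: [kg·m/s²] · [1/m²]
Adding exponents of each base unit: kg: 1, m: -1, s: -2
SI base units of pressure: kg/(m·s²)

The claimed units kg/(m·s²) match the derived units, so the claim is correct.

Answer: Yes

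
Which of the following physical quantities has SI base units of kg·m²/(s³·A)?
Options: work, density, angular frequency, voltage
Checking the SI base units of each option:
  work (W = Fd): kg·m²/s²  ✗
  density (ρ = m/V): kg/m³  ✗
  angular frequency (ω = 2πf): 1/s  ✗
  voltage (V = IR): kg·m²/(s³·A)  ✓ matches

Only voltage has units kg·m²/(s³·A).

Answer: voltage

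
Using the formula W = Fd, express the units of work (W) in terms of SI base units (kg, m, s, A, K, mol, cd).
Units of each symbol in W = Fd:
  F (force): kg·m/s²
  d (displacement): m

Multiplying the contributions: [kg·m/s²] · [m]
Adding exponents of each base unit: kg: 1, m: 2, s: -2
SI base units of work: kg·m²/s²

Answer: kg·m²/s²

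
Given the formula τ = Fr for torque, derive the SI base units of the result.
Units of each symbol in τ = Fr:
  F (force): kg·m/s²
  r (lever arm): m

Multiplying the contributions: [kg·m/s²] · [m]
Adding exponents of each base unit: kg: 1, m: 2, s: -2
SI base units of torque: kg·m²/s²

Answer: kg·m²/s²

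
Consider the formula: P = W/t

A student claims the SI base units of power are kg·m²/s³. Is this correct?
Units of each symbol in P = W/t:
  W (work): kg·m²/s²
  t (time): s  → in the denominator, contributes 1/s

Multiplying the contributions: [kg·m²/s²] · [1/s]
Adding exponents of each base unit: kg: 1, m: 2, s: -3
SI base units of power: kg·m²/s³

The claimed units kg·m²/s³ match the derived units, so the claim is correct.

Answer: Yes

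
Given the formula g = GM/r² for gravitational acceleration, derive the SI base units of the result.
Units of each symbol in g = GM/r²:
  G (gravitational constant): m³/(kg·s²)
  M (mass): kg
  r (distance): m  → to the power 2 in the denominator, contributes 1/m²

Multiplying the contributions: [m³/(kg·s²)] · [kg] · [1/m²]
Adding exponents of each base unit: m: 1, s: -2
SI base units of gravitational acceleration: m/s²

Answer: m/s²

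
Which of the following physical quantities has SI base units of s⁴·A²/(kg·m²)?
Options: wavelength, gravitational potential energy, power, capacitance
Checking the SI base units of each option:
  wavelength (λ = v/f): m  ✗
  gravitational potential energy (U = -GMm/r): kg·m²/s²  ✗
  power (P = W/t): kg·m²/s³  ✗
  capacitance (C = Q/V): s⁴·A²/(kg·m²)  ✓ matches

Only capacitance has units s⁴·A²/(kg·m²).

Answer: capacitance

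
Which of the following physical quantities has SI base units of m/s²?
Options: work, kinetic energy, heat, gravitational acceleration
Checking the SI base units of each option:
  work (W = Fd): kg·m²/s²  ✗
  kinetic energy (E = ½mv²): kg·m²/s²  ✗
  heat (Q = mcΔT): kg·m²/s²  ✗
  gravitational acceleration (g = GM/r²): m/s²  ✓ matches

Only gravitational acceleration has units m/s².

Answer: gravitational acceleration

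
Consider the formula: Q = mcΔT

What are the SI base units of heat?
Units of each symbol in Q = mcΔT:
  m (mass): kg
  c (specific heat capacity, in J/(kg·K)): m²/(s²·K)
  ΔT (temperature change): K

Multiplying the contributions: [kg] · [m²/(s²·K)] · [K]
Adding exponents of each base unit: kg: 1, m: 2, s: -2
SI base units of heat: kg·m²/s²

Answer: kg·m²/s²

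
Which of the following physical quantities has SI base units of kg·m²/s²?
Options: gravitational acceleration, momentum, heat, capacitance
Checking the SI base units of each option:
  gravitational acceleration (g = GM/r²): m/s²  ✗
  momentum (p = mv): kg·m/s  ✗
  heat (Q = mcΔT): kg·m²/s²  ✓ matches
  capacitance (C = Q/V): s⁴·A²/(kg·m²)  ✗

Only heat has units kg·m²/s².

Answer: heat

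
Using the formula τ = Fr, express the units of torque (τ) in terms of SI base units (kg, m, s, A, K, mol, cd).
Units of each symbol in τ = Fr:
  F (force): kg·m/s²
  r (lever arm): m

Multiplying the contributions: [kg·m/s²] · [m]
Adding exponents of each base unit: kg: 1, m: 2, s: -2
SI base units of torque: kg·m²/s²

Answer: kg·m²/s²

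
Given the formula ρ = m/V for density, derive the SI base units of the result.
Units of each symbol in ρ = m/V:
  m (mass): kg
  V (volume): m³  → in the denominator, contributes 1/m³

Multiplying the contributions: [kg] · [1/m³]
Adding exponents of each base unit: kg: 1, m: -3
SI base units of density: kg/m³

Answer: kg/m³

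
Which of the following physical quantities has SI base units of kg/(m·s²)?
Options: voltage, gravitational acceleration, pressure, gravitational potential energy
Checking the SI base units of each option:
  voltage (V = IR): kg·m²/(s³·A)  ✗
  gravitational acceleration (g = GM/r²): m/s²  ✗
  pressure (P = F/A): kg/(m·s²)  ✓ matches
  gravitational potential energy (U = -GMm/r): kg·m²/s²  ✗

Only pressure has units kg/(m·s²).

Answer: pressure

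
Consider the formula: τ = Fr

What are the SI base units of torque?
Units of each symbol in τ = Fr:
  F (force): kg·m/s²
  r (lever arm): m

Multiplying the contributions: [kg·m/s²] · [m]
Adding exponents of each base unit: kg: 1, m: 2, s: -2
SI base units of torque: kg·m²/s²

Answer: kg·m²/s²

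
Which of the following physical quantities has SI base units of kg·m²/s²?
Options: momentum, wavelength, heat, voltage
Checking the SI base units of each option:
  momentum (p = mv): kg·m/s  ✗
  wavelength (λ = v/f): m  ✗
  heat (Q = mcΔT): kg·m²/s²  ✓ matches
  voltage (V = IR): kg·m²/(s³·A)  ✗

Only heat has units kg·m²/s².

Answer: heat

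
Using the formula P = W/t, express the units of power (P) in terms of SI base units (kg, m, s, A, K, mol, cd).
Units of each symbol in P = W/t:
  W (work): kg·m²/s²
  t (time): s  → in the denominator, contributes 1/s

Multiplying the contributions: [kg·m²/s²] · [1/s]
Adding exponents of each base unit: kg: 1, m: 2, s: -3
SI base units of power: kg·m²/s³

Answer: kg·m²/s³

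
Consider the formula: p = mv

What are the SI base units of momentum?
Units of each symbol in p = mv:
  m (mass): kg
  v (velocity): m/s

Multiplying the contributions: [kg] · [m/s]
Adding exponents of each base unit: kg: 1, m: 1, s: -1
SI base units of momentum: kg·m/s

Answer: kg·m/s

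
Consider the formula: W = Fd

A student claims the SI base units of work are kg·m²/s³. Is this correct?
Units of each symbol in W = Fd:
  F (force): kg·m/s²
  d (displacement): m

Multiplying the contributions: [kg·m/s²] · [m]
Adding exponents of each base unit: kg: 1, m: 2, s: -2
SI base units of work: kg·m²/s²

The claimed units kg·m²/s³ (exponents kg: 1, m: 2, s: -3) do not match the derived units kg·m²/s² (exponents kg: 1, m: 2, s: -2), so the claim is incorrect.

Answer: No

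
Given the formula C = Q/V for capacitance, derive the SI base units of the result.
Units of each symbol in C = Q/V:
  Q (charge, in coulombs): s·A
  V (voltage, in volts): kg·m²/(s³·A)  → in the denominator, contributes s³·A/(kg·m²)

Multiplying the contributions: [s·A] · [s³·A/(kg·m²)]
Adding exponents of each base unit: kg: -1, m: -2, s: 4, A: 2
SI base units of capacitance: s⁴·A²/(kg·m²)

Answer: s⁴·A²/(kg·m²)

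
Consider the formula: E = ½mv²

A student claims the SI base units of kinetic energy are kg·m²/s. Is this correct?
Units of each symbol in E = ½mv²:
  m (mass): kg
  v (speed): m/s  → to the power 2, contributes m²/s²
  The factor ½ is dimensionless.

Multiplying the contributions: [kg] · [m²/s²]
Adding exponents of each base unit: kg: 1, m: 2, s: -2
SI base units of kinetic energy: kg·m²/s²

The claimed units kg·m²/s (exponents kg: 1, m: 2, s: -1) do not match the derived units kg·m²/s² (exponents kg: 1, m: 2, s: -2), so the claim is incorrect.

Answer: No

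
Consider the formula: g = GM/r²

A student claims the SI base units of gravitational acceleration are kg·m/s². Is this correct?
Units of each symbol in g = GM/r²:
  G (gravitational constant): m³/(kg·s²)
  M (mass): kg
  r (distance): m  → to the power 2 in the denominator, contributes 1/m²

Multiplying the contributions: [m³/(kg·s²)] · [kg] · [1/m²]
Adding exponents of each base unit: m: 1, s: -2
SI base units of gravitational acceleration: m/s²

The claimed units kg·m/s² (exponents kg: 1, m: 1, s: -2) do not match the derived units m/s² (exponents m: 1, s: -2), so the claim is incorrect.

Answer: No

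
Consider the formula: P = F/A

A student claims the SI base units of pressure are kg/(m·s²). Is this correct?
Units of each symbol in P = F/A:
  F (force): kg·m/s²
  A (area): m²  → in the denominator, contributes 1/m²

Multiplying the contributions: [kg·m/s²] · [1/m²]
Adding exponents of each base unit: kg: 1, m: -1, s: -2
SI base units of pressure: kg/(m·s²)

The claimed units kg/(m·s²) match the derived units, so the claim is correct.

Answer: Yes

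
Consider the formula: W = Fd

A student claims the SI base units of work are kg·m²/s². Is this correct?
Units of each symbol in W = Fd:
  F (force): kg·m/s²
  d (displacement): m

Multiplying the contributions: [kg·m/s²] · [m]
Adding exponents of each base unit: kg: 1, m: 2, s: -2
SI base units of work: kg·m²/s²

The claimed units kg·m²/s² match the derived units, so the claim is correct.

Answer: Yes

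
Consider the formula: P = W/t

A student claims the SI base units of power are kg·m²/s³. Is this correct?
Units of each symbol in P = W/t:
  W (work): kg·m²/s²
  t (time): s  → in the denominator, contributes 1/s

Multiplying the contributions: [kg·m²/s²] · [1/s]
Adding exponents of each base unit: kg: 1, m: 2, s: -3
SI base units of power: kg·m²/s³

The claimed units kg·m²/s³ match the derived units, so the claim is correct.

Answer: Yes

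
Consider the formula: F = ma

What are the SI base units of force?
Units of each symbol in F = ma:
  m (mass): kg
  a (acceleration): m/s²

Multiplying the contributions: [kg] · [m/s²]
Adding exponents of each base unit: kg: 1, m: 1, s: -2
SI base units of force: kg·m/s²

Answer: kg·m/s²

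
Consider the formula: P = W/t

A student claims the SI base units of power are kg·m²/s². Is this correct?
Units of each symbol in P = W/t:
  W (work): kg·m²/s²
  t (time): s  → in the denominator, contributes 1/s

Multiplying the contributions: [kg·m²/s²] · [1/s]
Adding exponents of each base unit: kg: 1, m: 2, s: -3
SI base units of power: kg·m²/s³

The claimed units kg·m²/s² (exponents kg: 1, m: 2, s: -2) do not match the derived units kg·m²/s³ (exponents kg: 1, m: 2, s: -3), so the claim is incorrect.

Answer: No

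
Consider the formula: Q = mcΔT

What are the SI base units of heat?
Units of each symbol in Q = mcΔT:
  m (mass): kg
  c (specific heat capacity, in J/(kg·K)): m²/(s²·K)
  ΔT (temperature change): K

Multiplying the contributions: [kg] · [m²/(s²·K)] · [K]
Adding exponents of each base unit: kg: 1, m: 2, s: -2
SI base units of heat: kg·m²/s²

Answer: kg·m²/s²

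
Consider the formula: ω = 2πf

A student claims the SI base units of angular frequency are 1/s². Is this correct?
Units of each symbol in ω = 2πf:
  f (frequency): 1/s
  The factor 2π is dimensionless.

Multiplying the contributions: [1/s]
Adding exponents of each base unit: s: -1
SI base units of angular frequency: 1/s

The claimed units 1/s² (exponents s: -2) do not match the derived units 1/s (exponents s: -1), so the claim is incorrect.

Answer: No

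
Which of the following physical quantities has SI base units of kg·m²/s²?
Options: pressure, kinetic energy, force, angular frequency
Checking the SI base units of each option:
  pressure (P = F/A): kg/(m·s²)  ✗
  kinetic energy (E = ½mv²): kg·m²/s²  ✓ matches
  force (F = ma): kg·m/s²  ✗
  angular frequency (ω = 2πf): 1/s  ✗

Only kinetic energy has units kg·m²/s².

Answer: kinetic energy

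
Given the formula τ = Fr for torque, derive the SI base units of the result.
Units of each symbol in τ = Fr:
  F (force): kg·m/s²
  r (lever arm): m

Multiplying the contributions: [kg·m/s²] · [m]
Adding exponents of each base unit: kg: 1, m: 2, s: -2
SI base units of torque: kg·m²/s²

Answer: kg·m²/s²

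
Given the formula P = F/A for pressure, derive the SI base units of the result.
Units of each symbol in P = F/A:
  F (force): kg·m/s²
  A (area): m²  → in the denominator, contributes 1/m²

Multiplying the contributions: [kg·m/s²] · [1/m²]
Adding exponents of each base unit: kg: 1, m: -1, s: -2
SI base units of pressure: kg/(m·s²)

Answer: kg/(m·s²)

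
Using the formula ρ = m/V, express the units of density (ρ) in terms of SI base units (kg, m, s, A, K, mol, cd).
Units of each symbol in ρ = m/V:
  m (mass): kg
  V (volume): m³  → in the denominator, contributes 1/m³

Multiplying the contributions: [kg] · [1/m³]
Adding exponents of each base unit: kg: 1, m: -3
SI base units of density: kg/m³

Answer: kg/m³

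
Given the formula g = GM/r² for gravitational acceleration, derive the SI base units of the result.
Units of each symbol in g = GM/r²:
  G (gravitational constant): m³/(kg·s²)
  M (mass): kg
  r (distance): m  → to the power 2 in the denominator, contributes 1/m²

Multiplying the contributions: [m³/(kg·s²)] · [kg] · [1/m²]
Adding exponents of each base unit: m: 1, s: -2
SI base units of gravitational acceleration: m/s²

Answer: m/s²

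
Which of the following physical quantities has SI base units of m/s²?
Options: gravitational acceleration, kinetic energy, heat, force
Checking the SI base units of each option:
  gravitational acceleration (g = GM/r²): m/s²  ✓ matches
  kinetic energy (E = ½mv²): kg·m²/s²  ✗
  heat (Q = mcΔT): kg·m²/s²  ✗
  force (F = ma): kg·m/s²  ✗

Only gravitational acceleration has units m/s².

Answer: gravitational acceleration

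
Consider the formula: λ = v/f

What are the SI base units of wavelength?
Units of each symbol in λ = v/f:
  v (wave speed): m/s
  f (frequency): 1/s  → in the denominator, contributes s

Multiplying the contributions: [m/s] · [s]
Adding exponents of each base unit: m: 1
SI base units of wavelength: m

Answer: m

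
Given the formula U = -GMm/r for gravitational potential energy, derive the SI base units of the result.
Units of each symbol in U = -GMm/r:
  G (gravitational constant): m³/(kg·s²)
  M (mass): kg
  m (mass): kg
  r (distance): m  → in the denominator, contributes 1/m
  The minus sign does not affect the units.

Multiplying the contributions: [m³/(kg·s²)] · [kg] · [kg] · [1/m]
Adding exponents of each base unit: kg: 1, m: 2, s: -2
SI base units of gravitational potential energy: kg·m²/s²

Answer: kg·m²/s²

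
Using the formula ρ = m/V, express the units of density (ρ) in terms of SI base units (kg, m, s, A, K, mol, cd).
Units of each symbol in ρ = m/V:
  m (mass): kg
  V (volume): m³  → in the denominator, contributes 1/m³

Multiplying the contributions: [kg] · [1/m³]
Adding exponents of each base unit: kg: 1, m: -3
SI base units of density: kg/m³

Answer: kg/m³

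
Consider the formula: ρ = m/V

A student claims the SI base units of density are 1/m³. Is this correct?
Units of each symbol in ρ = m/V:
  m (mass): kg
  V (volume): m³  → in the denominator, contributes 1/m³

Multiplying the contributions: [kg] · [1/m³]
Adding exponents of each base unit: kg: 1, m: -3
SI base units of density: kg/m³

The claimed units 1/m³ (exponents m: -3) do not match the derived units kg/m³ (exponents kg: 1, m: -3), so the claim is incorrect.

Answer: No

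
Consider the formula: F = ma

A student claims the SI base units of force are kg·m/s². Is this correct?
Units of each symbol in F = ma:
  m (mass): kg
  a (acceleration): m/s²

Multiplying the contributions: [kg] · [m/s²]
Adding exponents of each base unit: kg: 1, m: 1, s: -2
SI base units of force: kg·m/s²

The claimed units kg·m/s² match the derived units, so the claim is correct.

Answer: Yes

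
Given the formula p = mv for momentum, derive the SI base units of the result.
Units of each symbol in p = mv:
  m (mass): kg
  v (velocity): m/s

Multiplying the contributions: [kg] · [m/s]
Adding exponents of each base unit: kg: 1, m: 1, s: -1
SI base units of momentum: kg·m/s

Answer: kg·m/s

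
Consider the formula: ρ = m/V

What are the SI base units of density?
Units of each symbol in ρ = m/V:
  m (mass): kg
  V (volume): m³  → in the denominator, contributes 1/m³

Multiplying the contributions: [kg] · [1/m³]
Adding exponents of each base unit: kg: 1, m: -3
SI base units of density: kg/m³

Answer: kg/m³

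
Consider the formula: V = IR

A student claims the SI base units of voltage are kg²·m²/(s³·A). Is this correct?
Units of each symbol in V = IR:
  I (current): A
  R (resistance, in ohms): kg·m²/(s³·A²)

Multiplying the contributions: [A] · [kg·m²/(s³·A²)]
Adding exponents of each base unit: kg: 1, m: 2, s: -3, A: -1
SI base units of voltage: kg·m²/(s³·A)

The claimed units kg²·m²/(s³·A) (exponents kg: 2, m: 2, s: -3, A: -1) do not match the derived units kg·m²/(s³·A) (exponents kg: 1, m: 2, s: -3, A: -1), so the claim is incorrect.

Answer: No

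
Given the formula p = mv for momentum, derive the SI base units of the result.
Units of each symbol in p = mv:
  m (mass): kg
  v (velocity): m/s

Multiplying the contributions: [kg] · [m/s]
Adding exponents of each base unit: kg: 1, m: 1, s: -1
SI base units of momentum: kg·m/s

Answer: kg·m/s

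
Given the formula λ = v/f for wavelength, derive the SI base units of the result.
Units of each symbol in λ = v/f:
  v (wave speed): m/s
  f (frequency): 1/s  → in the denominator, contributes s

Multiplying the contributions: [m/s] · [s]
Adding exponents of each base unit: m: 1
SI base units of wavelength: m

Answer: m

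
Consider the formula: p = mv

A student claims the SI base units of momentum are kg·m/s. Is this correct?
Units of each symbol in p = mv:
  m (mass): kg
  v (velocity): m/s

Multiplying the contributions: [kg] · [m/s]
Adding exponents of each base unit: kg: 1, m: 1, s: -1
SI base units of momentum: kg·m/s

The claimed units kg·m/s match the derived units, so the claim is correct.

Answer: Yes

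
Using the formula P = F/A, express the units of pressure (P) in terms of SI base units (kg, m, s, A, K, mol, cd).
Units of each symbol in P = F/A:
  F (force): kg·m/s²
  A (area): m²  → in the denominator, contributes 1/m²

Multiplying the contributions: [kg·m/s²] · [1/m²]
Adding exponents of each base unit: kg: 1, m: -1, s: -2
SI base units of pressure: kg/(m·s²)

Answer: kg/(m·s²)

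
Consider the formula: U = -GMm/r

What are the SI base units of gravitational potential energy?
Units of each symbol in U = -GMm/r:
  G (gravitational constant): m³/(kg·s²)
  M (mass): kg
  m (mass): kg
  r (distance): m  → in the denominator, contributes 1/m
  The minus sign does not affect the units.

Multiplying the contributions: [m³/(kg·s²)] · [kg] · [kg] · [1/m]
Adding exponents of each base unit: kg: 1, m: 2, s: -2
SI base units of gravitational potential energy: kg·m²/s²

Answer: kg·m²/s²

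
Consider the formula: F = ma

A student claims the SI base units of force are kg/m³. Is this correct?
Units of each symbol in F = ma:
  m (mass): kg
  a (acceleration): m/s²

Multiplying the contributions: [kg] · [m/s²]
Adding exponents of each base unit: kg: 1, m: 1, s: -2
SI base units of force: kg·m/s²

The claimed units kg/m³ (exponents kg: 1, m: -3) do not match the derived units kg·m/s² (exponents kg: 1, m: 1, s: -2), so the claim is incorrect.

Answer: No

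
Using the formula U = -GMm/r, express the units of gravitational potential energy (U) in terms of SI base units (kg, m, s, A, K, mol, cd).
Units of each symbol in U = -GMm/r:
  G (gravitational constant): m³/(kg·s²)
  M (mass): kg
  m (mass): kg
  r (distance): m  → in the denominator, contributes 1/m
  The minus sign does not affect the units.

Multiplying the contributions: [m³/(kg·s²)] · [kg] · [kg] · [1/m]
Adding exponents of each base unit: kg: 1, m: 2, s: -2
SI base units of gravitational potential energy: kg·m²/s²

Answer: kg·m²/s²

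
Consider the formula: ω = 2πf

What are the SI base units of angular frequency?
Units of each symbol in ω = 2πf:
  f (frequency): 1/s
  The factor 2π is dimensionless.

Multiplying the contributions: [1/s]
Adding exponents of each base unit: s: -1
SI base units of angular frequency: 1/s

Answer: 1/s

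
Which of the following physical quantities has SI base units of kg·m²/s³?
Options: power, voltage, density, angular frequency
Checking the SI base units of each option:
  power (P = W/t): kg·m²/s³  ✓ matches
  voltage (V = IR): kg·m²/(s³·A)  ✗
  density (ρ = m/V): kg/m³  ✗
  angular frequency (ω = 2πf): 1/s  ✗

Only power has units kg·m²/s³.

Answer: power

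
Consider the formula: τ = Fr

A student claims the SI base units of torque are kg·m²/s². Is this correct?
Units of each symbol in τ = Fr:
  F (force): kg·m/s²
  r (lever arm): m

Multiplying the contributions: [kg·m/s²] · [m]
Adding exponents of each base unit: kg: 1, m: 2, s: -2
SI base units of torque: kg·m²/s²

The claimed units kg·m²/s² match the derived units, so the claim is correct.

Answer: Yes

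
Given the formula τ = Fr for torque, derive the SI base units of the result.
Units of each symbol in τ = Fr:
  F (force): kg·m/s²
  r (lever arm): m

Multiplying the contributions: [kg·m/s²] · [m]
Adding exponents of each base unit: kg: 1, m: 2, s: -2
SI base units of torque: kg·m²/s²

Answer: kg·m²/s²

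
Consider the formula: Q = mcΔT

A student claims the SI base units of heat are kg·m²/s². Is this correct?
Units of each symbol in Q = mcΔT:
  m (mass): kg
  c (specific heat capacity, in J/(kg·K)): m²/(s²·K)
  ΔT (temperature change): K

Multiplying the contributions: [kg] · [m²/(s²·K)] · [K]
Adding exponents of each base unit: kg: 1, m: 2, s: -2
SI base units of heat: kg·m²/s²

The claimed units kg·m²/s² match the derived units, so the claim is correct.

Answer: Yes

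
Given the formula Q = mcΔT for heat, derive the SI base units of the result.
Units of each symbol in Q = mcΔT:
  m (mass): kg
  c (specific heat capacity, in J/(kg·K)): m²/(s²·K)
  ΔT (temperature change): K

Multiplying the contributions: [kg] · [m²/(s²·K)] · [K]
Adding exponents of each base unit: kg: 1, m: 2, s: -2
SI base units of heat: kg·m²/s²

Answer: kg·m²/s²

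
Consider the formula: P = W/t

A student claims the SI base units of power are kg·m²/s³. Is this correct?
Units of each symbol in P = W/t:
  W (work): kg·m²/s²
  t (time): s  → in the denominator, contributes 1/s

Multiplying the contributions: [kg·m²/s²] · [1/s]
Adding exponents of each base unit: kg: 1, m: 2, s: -3
SI base units of power: kg·m²/s³

The claimed units kg·m²/s³ match the derived units, so the claim is correct.

Answer: Yes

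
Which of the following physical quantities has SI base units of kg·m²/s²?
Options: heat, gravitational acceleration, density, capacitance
Checking the SI base units of each option:
  heat (Q = mcΔT): kg·m²/s²  ✓ matches
  gravitational acceleration (g = GM/r²): m/s²  ✗
  density (ρ = m/V): kg/m³  ✗
  capacitance (C = Q/V): s⁴·A²/(kg·m²)  ✗

Only heat has units kg·m²/s².

Answer: heat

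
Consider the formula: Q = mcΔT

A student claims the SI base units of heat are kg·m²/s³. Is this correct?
Units of each symbol in Q = mcΔT:
  m (mass): kg
  c (specific heat capacity, in J/(kg·K)): m²/(s²·K)
  ΔT (temperature change): K

Multiplying the contributions: [kg] · [m²/(s²·K)] · [K]
Adding exponents of each base unit: kg: 1, m: 2, s: -2
SI base units of heat: kg·m²/s²

The claimed units kg·m²/s³ (exponents kg: 1, m: 2, s: -3) do not match the derived units kg·m²/s² (exponents kg: 1, m: 2, s: -2), so the claim is incorrect.

Answer: No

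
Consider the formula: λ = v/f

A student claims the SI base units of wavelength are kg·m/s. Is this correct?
Units of each symbol in λ = v/f:
  v (wave speed): m/s
  f (frequency): 1/s  → in the denominator, contributes s

Multiplying the contributions: [m/s] · [s]
Adding exponents of each base unit: m: 1
SI base units of wavelength: m

The claimed units kg·m/s (exponents kg: 1, m: 1, s: -1) do not match the derived units m (exponents m: 1), so the claim is incorrect.

Answer: No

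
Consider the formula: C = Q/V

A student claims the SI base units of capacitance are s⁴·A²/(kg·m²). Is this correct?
Units of each symbol in C = Q/V:
  Q (charge, in coulombs): s·A
  V (voltage, in volts): kg·m²/(s³·A)  → in the denominator, contributes s³·A/(kg·m²)

Multiplying the contributions: [s·A] · [s³·A/(kg·m²)]
Adding exponents of each base unit: kg: -1, m: -2, s: 4, A: 2
SI base units of capacitance: s⁴·A²/(kg·m²)

The claimed units s⁴·A²/(kg·m²) match the derived units, so the claim is correct.

Answer: Yes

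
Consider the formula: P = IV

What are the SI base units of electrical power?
Units of each symbol in P = IV:
  I (current): A
  V (voltage, in volts): kg·m²/(s³·A)

Multiplying the contributions: [A] · [kg·m²/(s³·A)]
Adding exponents of each base unit: kg: 1, m: 2, s: -3
SI base units of electrical power: kg·m²/s³

Answer: kg·m²/s³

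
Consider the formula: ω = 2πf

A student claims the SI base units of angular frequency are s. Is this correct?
Units of each symbol in ω = 2πf:
  f (frequency): 1/s
  The factor 2π is dimensionless.

Multiplying the contributions: [1/s]
Adding exponents of each base unit: s: -1
SI base units of angular frequency: 1/s

The claimed units s (exponents s: 1) do not match the derived units 1/s (exponents s: -1), so the claim is incorrect.

Answer: No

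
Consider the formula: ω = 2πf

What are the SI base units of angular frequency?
Units of each symbol in ω = 2πf:
  f (frequency): 1/s
  The factor 2π is dimensionless.

Multiplying the contributions: [1/s]
Adding exponents of each base unit: s: -1
SI base units of angular frequency: 1/s

Answer: 1/s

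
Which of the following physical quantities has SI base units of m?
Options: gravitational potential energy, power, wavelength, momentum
Checking the SI base units of each option:
  gravitational potential energy (U = -GMm/r): kg·m²/s²  ✗
  power (P = W/t): kg·m²/s³  ✗
  wavelength (λ = v/f): m  ✓ matches
  momentum (p = mv): kg·m/s  ✗

Only wavelength has units m.

Answer: wavelength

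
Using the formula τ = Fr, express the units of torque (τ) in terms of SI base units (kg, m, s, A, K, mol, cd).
Units of each symbol in τ = Fr:
  F (force): kg·m/s²
  r (lever arm): m

Multiplying the contributions: [kg·m/s²] · [m]
Adding exponents of each base unit: kg: 1, m: 2, s: -2
SI base units of torque: kg·m²/s²

Answer: kg·m²/s²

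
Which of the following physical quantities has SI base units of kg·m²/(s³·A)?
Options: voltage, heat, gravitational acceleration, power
Checking the SI base units of each option:
  voltage (V = IR): kg·m²/(s³·A)  ✓ matches
  heat (Q = mcΔT): kg·m²/s²  ✗
  gravitational acceleration (g = GM/r²): m/s²  ✗
  power (P = W/t): kg·m²/s³  ✗

Only voltage has units kg·m²/(s³·A).

Answer: voltage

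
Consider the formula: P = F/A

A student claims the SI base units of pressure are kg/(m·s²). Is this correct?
Units of each symbol in P = F/A:
  F (force): kg·m/s²
  A (area): m²  → in the denominator, contributes 1/m²

Multiplying the contributions: [kg·m/s²] · [1/m²]
Adding exponents of each base unit: kg: 1, m: -1, s: -2
SI base units of pressure: kg/(m·s²)

The claimed units kg/(m·s²) match the derived units, so the claim is correct.

Answer: Yes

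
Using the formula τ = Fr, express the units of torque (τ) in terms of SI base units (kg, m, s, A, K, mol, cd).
Units of each symbol in τ = Fr:
  F (force): kg·m/s²
  r (lever arm): m

Multiplying the contributions: [kg·m/s²] · [m]
Adding exponents of each base unit: kg: 1, m: 2, s: -2
SI base units of torque: kg·m²/s²

Answer: kg·m²/s²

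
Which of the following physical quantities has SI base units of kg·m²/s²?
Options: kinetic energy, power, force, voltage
Checking the SI base units of each option:
  kinetic energy (E = ½mv²): kg·m²/s²  ✓ matches
  power (P = W/t): kg·m²/s³  ✗
  force (F = ma): kg·m/s²  ✗
  voltage (V = IR): kg·m²/(s³·A)  ✗

Only kinetic energy has units kg·m²/s².

Answer: kinetic energy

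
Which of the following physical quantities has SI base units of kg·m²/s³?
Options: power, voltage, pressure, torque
Checking the SI base units of each option:
  power (P = W/t): kg·m²/s³  ✓ matches
  voltage (V = IR): kg·m²/(s³·A)  ✗
  pressure (P = F/A): kg/(m·s²)  ✗
  torque (τ = Fr): kg·m²/s²  ✗

Only power has units kg·m²/s³.

Answer: power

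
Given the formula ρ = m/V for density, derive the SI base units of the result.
Units of each symbol in ρ = m/V:
  m (mass): kg
  V (volume): m³  → in the denominator, contributes 1/m³

Multiplying the contributions: [kg] · [1/m³]
Adding exponents of each base unit: kg: 1, m: -3
SI base units of density: kg/m³

Answer: kg/m³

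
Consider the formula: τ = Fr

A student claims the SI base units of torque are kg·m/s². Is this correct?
Units of each symbol in τ = Fr:
  F (force): kg·m/s²
  r (lever arm): m

Multiplying the contributions: [kg·m/s²] · [m]
Adding exponents of each base unit: kg: 1, m: 2, s: -2
SI base units of torque: kg·m²/s²

The claimed units kg·m/s² (exponents kg: 1, m: 1, s: -2) do not match the derived units kg·m²/s² (exponents kg: 1, m: 2, s: -2), so the claim is incorrect.

Answer: No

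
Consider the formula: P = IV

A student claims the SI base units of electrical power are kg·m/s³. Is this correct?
Units of each symbol in P = IV:
  I (current): A
  V (voltage, in volts): kg·m²/(s³·A)

Multiplying the contributions: [A] · [kg·m²/(s³·A)]
Adding exponents of each base unit: kg: 1, m: 2, s: -3
SI base units of electrical power: kg·m²/s³

The claimed units kg·m/s³ (exponents kg: 1, m: 1, s: -3) do not match the derived units kg·m²/s³ (exponents kg: 1, m: 2, s: -3), so the claim is incorrect.

Answer: No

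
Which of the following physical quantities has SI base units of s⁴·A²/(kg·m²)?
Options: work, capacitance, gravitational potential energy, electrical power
Checking the SI base units of each option:
  work (W = Fd): kg·m²/s²  ✗
  capacitance (C = Q/V): s⁴·A²/(kg·m²)  ✓ matches
  gravitational potential energy (U = -GMm/r): kg·m²/s²  ✗
  electrical power (P = IV): kg·m²/s³  ✗

Only capacitance has units s⁴·A²/(kg·m²).

Answer: capacitance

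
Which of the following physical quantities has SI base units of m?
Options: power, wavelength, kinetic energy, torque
Checking the SI base units of each option:
  power (P = W/t): kg·m²/s³  ✗
  wavelength (λ = v/f): m  ✓ matches
  kinetic energy (E = ½mv²): kg·m²/s²  ✗
  torque (τ = Fr): kg·m²/s²  ✗

Only wavelength has units m.

Answer: wavelength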